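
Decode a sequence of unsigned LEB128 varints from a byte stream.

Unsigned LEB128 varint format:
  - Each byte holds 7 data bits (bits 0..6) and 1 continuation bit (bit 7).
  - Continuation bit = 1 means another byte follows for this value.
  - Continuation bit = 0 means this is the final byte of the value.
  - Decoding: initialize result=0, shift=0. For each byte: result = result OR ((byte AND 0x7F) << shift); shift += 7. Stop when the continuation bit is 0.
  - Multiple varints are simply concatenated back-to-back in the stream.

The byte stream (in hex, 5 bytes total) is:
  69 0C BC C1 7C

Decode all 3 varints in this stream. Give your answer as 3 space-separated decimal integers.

Answer: 105 12 2039996

Derivation:
  byte[0]=0x69 cont=0 payload=0x69=105: acc |= 105<<0 -> acc=105 shift=7 [end]
Varint 1: bytes[0:1] = 69 -> value 105 (1 byte(s))
  byte[1]=0x0C cont=0 payload=0x0C=12: acc |= 12<<0 -> acc=12 shift=7 [end]
Varint 2: bytes[1:2] = 0C -> value 12 (1 byte(s))
  byte[2]=0xBC cont=1 payload=0x3C=60: acc |= 60<<0 -> acc=60 shift=7
  byte[3]=0xC1 cont=1 payload=0x41=65: acc |= 65<<7 -> acc=8380 shift=14
  byte[4]=0x7C cont=0 payload=0x7C=124: acc |= 124<<14 -> acc=2039996 shift=21 [end]
Varint 3: bytes[2:5] = BC C1 7C -> value 2039996 (3 byte(s))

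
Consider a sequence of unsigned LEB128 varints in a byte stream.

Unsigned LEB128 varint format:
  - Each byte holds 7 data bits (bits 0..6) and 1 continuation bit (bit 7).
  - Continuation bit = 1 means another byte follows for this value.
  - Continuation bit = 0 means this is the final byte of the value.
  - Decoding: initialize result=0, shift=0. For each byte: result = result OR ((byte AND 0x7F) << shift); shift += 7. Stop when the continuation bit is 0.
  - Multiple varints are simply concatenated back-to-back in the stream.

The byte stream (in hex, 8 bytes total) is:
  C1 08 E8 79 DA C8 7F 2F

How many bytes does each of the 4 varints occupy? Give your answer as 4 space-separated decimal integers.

Answer: 2 2 3 1

Derivation:
  byte[0]=0xC1 cont=1 payload=0x41=65: acc |= 65<<0 -> acc=65 shift=7
  byte[1]=0x08 cont=0 payload=0x08=8: acc |= 8<<7 -> acc=1089 shift=14 [end]
Varint 1: bytes[0:2] = C1 08 -> value 1089 (2 byte(s))
  byte[2]=0xE8 cont=1 payload=0x68=104: acc |= 104<<0 -> acc=104 shift=7
  byte[3]=0x79 cont=0 payload=0x79=121: acc |= 121<<7 -> acc=15592 shift=14 [end]
Varint 2: bytes[2:4] = E8 79 -> value 15592 (2 byte(s))
  byte[4]=0xDA cont=1 payload=0x5A=90: acc |= 90<<0 -> acc=90 shift=7
  byte[5]=0xC8 cont=1 payload=0x48=72: acc |= 72<<7 -> acc=9306 shift=14
  byte[6]=0x7F cont=0 payload=0x7F=127: acc |= 127<<14 -> acc=2090074 shift=21 [end]
Varint 3: bytes[4:7] = DA C8 7F -> value 2090074 (3 byte(s))
  byte[7]=0x2F cont=0 payload=0x2F=47: acc |= 47<<0 -> acc=47 shift=7 [end]
Varint 4: bytes[7:8] = 2F -> value 47 (1 byte(s))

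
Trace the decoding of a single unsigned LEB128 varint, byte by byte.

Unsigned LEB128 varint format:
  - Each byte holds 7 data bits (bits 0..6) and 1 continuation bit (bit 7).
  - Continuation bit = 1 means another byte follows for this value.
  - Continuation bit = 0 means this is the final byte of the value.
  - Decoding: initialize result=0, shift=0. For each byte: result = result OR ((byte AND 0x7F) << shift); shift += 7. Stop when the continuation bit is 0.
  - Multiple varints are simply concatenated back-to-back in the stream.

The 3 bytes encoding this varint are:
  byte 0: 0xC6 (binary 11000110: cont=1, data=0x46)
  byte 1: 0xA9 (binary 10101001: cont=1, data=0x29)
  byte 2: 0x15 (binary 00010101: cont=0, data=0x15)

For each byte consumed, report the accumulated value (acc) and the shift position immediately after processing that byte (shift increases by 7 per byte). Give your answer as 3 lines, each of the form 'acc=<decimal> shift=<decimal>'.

byte 0=0xC6: payload=0x46=70, contrib = 70<<0 = 70; acc -> 70, shift -> 7
byte 1=0xA9: payload=0x29=41, contrib = 41<<7 = 5248; acc -> 5318, shift -> 14
byte 2=0x15: payload=0x15=21, contrib = 21<<14 = 344064; acc -> 349382, shift -> 21

Answer: acc=70 shift=7
acc=5318 shift=14
acc=349382 shift=21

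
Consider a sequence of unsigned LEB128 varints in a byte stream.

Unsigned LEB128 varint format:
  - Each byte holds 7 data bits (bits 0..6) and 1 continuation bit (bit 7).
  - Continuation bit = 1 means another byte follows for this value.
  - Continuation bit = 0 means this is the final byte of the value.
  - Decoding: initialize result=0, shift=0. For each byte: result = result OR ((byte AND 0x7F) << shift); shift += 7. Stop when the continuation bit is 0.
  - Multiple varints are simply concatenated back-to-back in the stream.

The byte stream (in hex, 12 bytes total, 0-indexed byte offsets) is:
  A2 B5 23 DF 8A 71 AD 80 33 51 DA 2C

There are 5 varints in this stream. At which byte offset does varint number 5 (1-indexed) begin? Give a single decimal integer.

  byte[0]=0xA2 cont=1 payload=0x22=34: acc |= 34<<0 -> acc=34 shift=7
  byte[1]=0xB5 cont=1 payload=0x35=53: acc |= 53<<7 -> acc=6818 shift=14
  byte[2]=0x23 cont=0 payload=0x23=35: acc |= 35<<14 -> acc=580258 shift=21 [end]
Varint 1: bytes[0:3] = A2 B5 23 -> value 580258 (3 byte(s))
  byte[3]=0xDF cont=1 payload=0x5F=95: acc |= 95<<0 -> acc=95 shift=7
  byte[4]=0x8A cont=1 payload=0x0A=10: acc |= 10<<7 -> acc=1375 shift=14
  byte[5]=0x71 cont=0 payload=0x71=113: acc |= 113<<14 -> acc=1852767 shift=21 [end]
Varint 2: bytes[3:6] = DF 8A 71 -> value 1852767 (3 byte(s))
  byte[6]=0xAD cont=1 payload=0x2D=45: acc |= 45<<0 -> acc=45 shift=7
  byte[7]=0x80 cont=1 payload=0x00=0: acc |= 0<<7 -> acc=45 shift=14
  byte[8]=0x33 cont=0 payload=0x33=51: acc |= 51<<14 -> acc=835629 shift=21 [end]
Varint 3: bytes[6:9] = AD 80 33 -> value 835629 (3 byte(s))
  byte[9]=0x51 cont=0 payload=0x51=81: acc |= 81<<0 -> acc=81 shift=7 [end]
Varint 4: bytes[9:10] = 51 -> value 81 (1 byte(s))
  byte[10]=0xDA cont=1 payload=0x5A=90: acc |= 90<<0 -> acc=90 shift=7
  byte[11]=0x2C cont=0 payload=0x2C=44: acc |= 44<<7 -> acc=5722 shift=14 [end]
Varint 5: bytes[10:12] = DA 2C -> value 5722 (2 byte(s))

Answer: 10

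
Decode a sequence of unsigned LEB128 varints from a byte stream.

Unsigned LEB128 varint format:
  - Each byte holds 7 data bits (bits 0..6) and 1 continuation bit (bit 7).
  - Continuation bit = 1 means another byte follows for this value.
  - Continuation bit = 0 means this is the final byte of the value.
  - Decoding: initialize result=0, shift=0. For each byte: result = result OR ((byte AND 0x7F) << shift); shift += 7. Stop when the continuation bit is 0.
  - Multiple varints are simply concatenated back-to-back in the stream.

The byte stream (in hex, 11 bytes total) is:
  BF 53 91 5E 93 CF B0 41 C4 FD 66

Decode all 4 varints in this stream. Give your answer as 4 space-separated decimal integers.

Answer: 10687 12049 137111443 1687236

Derivation:
  byte[0]=0xBF cont=1 payload=0x3F=63: acc |= 63<<0 -> acc=63 shift=7
  byte[1]=0x53 cont=0 payload=0x53=83: acc |= 83<<7 -> acc=10687 shift=14 [end]
Varint 1: bytes[0:2] = BF 53 -> value 10687 (2 byte(s))
  byte[2]=0x91 cont=1 payload=0x11=17: acc |= 17<<0 -> acc=17 shift=7
  byte[3]=0x5E cont=0 payload=0x5E=94: acc |= 94<<7 -> acc=12049 shift=14 [end]
Varint 2: bytes[2:4] = 91 5E -> value 12049 (2 byte(s))
  byte[4]=0x93 cont=1 payload=0x13=19: acc |= 19<<0 -> acc=19 shift=7
  byte[5]=0xCF cont=1 payload=0x4F=79: acc |= 79<<7 -> acc=10131 shift=14
  byte[6]=0xB0 cont=1 payload=0x30=48: acc |= 48<<14 -> acc=796563 shift=21
  byte[7]=0x41 cont=0 payload=0x41=65: acc |= 65<<21 -> acc=137111443 shift=28 [end]
Varint 3: bytes[4:8] = 93 CF B0 41 -> value 137111443 (4 byte(s))
  byte[8]=0xC4 cont=1 payload=0x44=68: acc |= 68<<0 -> acc=68 shift=7
  byte[9]=0xFD cont=1 payload=0x7D=125: acc |= 125<<7 -> acc=16068 shift=14
  byte[10]=0x66 cont=0 payload=0x66=102: acc |= 102<<14 -> acc=1687236 shift=21 [end]
Varint 4: bytes[8:11] = C4 FD 66 -> value 1687236 (3 byte(s))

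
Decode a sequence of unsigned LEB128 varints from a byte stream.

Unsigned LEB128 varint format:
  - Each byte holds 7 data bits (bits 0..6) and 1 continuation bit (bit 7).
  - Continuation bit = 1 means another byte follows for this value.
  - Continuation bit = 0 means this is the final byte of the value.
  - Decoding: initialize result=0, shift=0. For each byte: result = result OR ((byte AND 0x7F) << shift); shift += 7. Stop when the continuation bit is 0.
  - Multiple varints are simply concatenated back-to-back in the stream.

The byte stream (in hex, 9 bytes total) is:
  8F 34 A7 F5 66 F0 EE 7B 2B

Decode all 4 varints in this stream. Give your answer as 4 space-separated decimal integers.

  byte[0]=0x8F cont=1 payload=0x0F=15: acc |= 15<<0 -> acc=15 shift=7
  byte[1]=0x34 cont=0 payload=0x34=52: acc |= 52<<7 -> acc=6671 shift=14 [end]
Varint 1: bytes[0:2] = 8F 34 -> value 6671 (2 byte(s))
  byte[2]=0xA7 cont=1 payload=0x27=39: acc |= 39<<0 -> acc=39 shift=7
  byte[3]=0xF5 cont=1 payload=0x75=117: acc |= 117<<7 -> acc=15015 shift=14
  byte[4]=0x66 cont=0 payload=0x66=102: acc |= 102<<14 -> acc=1686183 shift=21 [end]
Varint 2: bytes[2:5] = A7 F5 66 -> value 1686183 (3 byte(s))
  byte[5]=0xF0 cont=1 payload=0x70=112: acc |= 112<<0 -> acc=112 shift=7
  byte[6]=0xEE cont=1 payload=0x6E=110: acc |= 110<<7 -> acc=14192 shift=14
  byte[7]=0x7B cont=0 payload=0x7B=123: acc |= 123<<14 -> acc=2029424 shift=21 [end]
Varint 3: bytes[5:8] = F0 EE 7B -> value 2029424 (3 byte(s))
  byte[8]=0x2B cont=0 payload=0x2B=43: acc |= 43<<0 -> acc=43 shift=7 [end]
Varint 4: bytes[8:9] = 2B -> value 43 (1 byte(s))

Answer: 6671 1686183 2029424 43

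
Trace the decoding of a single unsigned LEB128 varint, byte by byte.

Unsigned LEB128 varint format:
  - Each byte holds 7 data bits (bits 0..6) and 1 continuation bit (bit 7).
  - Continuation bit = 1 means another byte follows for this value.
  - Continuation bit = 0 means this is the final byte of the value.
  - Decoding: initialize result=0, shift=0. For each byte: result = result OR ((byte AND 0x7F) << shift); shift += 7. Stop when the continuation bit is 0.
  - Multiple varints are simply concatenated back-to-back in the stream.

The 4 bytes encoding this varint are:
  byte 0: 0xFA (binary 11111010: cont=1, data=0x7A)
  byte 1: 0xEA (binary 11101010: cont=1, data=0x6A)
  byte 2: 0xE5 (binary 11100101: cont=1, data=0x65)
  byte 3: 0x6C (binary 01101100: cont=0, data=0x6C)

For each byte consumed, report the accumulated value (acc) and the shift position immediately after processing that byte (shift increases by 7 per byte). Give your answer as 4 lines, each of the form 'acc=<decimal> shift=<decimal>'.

byte 0=0xFA: payload=0x7A=122, contrib = 122<<0 = 122; acc -> 122, shift -> 7
byte 1=0xEA: payload=0x6A=106, contrib = 106<<7 = 13568; acc -> 13690, shift -> 14
byte 2=0xE5: payload=0x65=101, contrib = 101<<14 = 1654784; acc -> 1668474, shift -> 21
byte 3=0x6C: payload=0x6C=108, contrib = 108<<21 = 226492416; acc -> 228160890, shift -> 28

Answer: acc=122 shift=7
acc=13690 shift=14
acc=1668474 shift=21
acc=228160890 shift=28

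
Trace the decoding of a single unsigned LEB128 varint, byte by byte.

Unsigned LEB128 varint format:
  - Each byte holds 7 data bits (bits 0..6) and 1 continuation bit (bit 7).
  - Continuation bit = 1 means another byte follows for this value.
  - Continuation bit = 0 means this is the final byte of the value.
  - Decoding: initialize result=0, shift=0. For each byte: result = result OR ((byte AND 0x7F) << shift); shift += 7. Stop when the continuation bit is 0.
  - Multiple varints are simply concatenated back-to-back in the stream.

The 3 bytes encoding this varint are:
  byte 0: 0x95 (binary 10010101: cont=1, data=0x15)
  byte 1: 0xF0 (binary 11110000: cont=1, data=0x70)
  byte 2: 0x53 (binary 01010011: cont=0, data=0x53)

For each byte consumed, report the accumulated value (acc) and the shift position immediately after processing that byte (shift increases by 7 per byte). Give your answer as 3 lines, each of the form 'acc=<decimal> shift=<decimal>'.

byte 0=0x95: payload=0x15=21, contrib = 21<<0 = 21; acc -> 21, shift -> 7
byte 1=0xF0: payload=0x70=112, contrib = 112<<7 = 14336; acc -> 14357, shift -> 14
byte 2=0x53: payload=0x53=83, contrib = 83<<14 = 1359872; acc -> 1374229, shift -> 21

Answer: acc=21 shift=7
acc=14357 shift=14
acc=1374229 shift=21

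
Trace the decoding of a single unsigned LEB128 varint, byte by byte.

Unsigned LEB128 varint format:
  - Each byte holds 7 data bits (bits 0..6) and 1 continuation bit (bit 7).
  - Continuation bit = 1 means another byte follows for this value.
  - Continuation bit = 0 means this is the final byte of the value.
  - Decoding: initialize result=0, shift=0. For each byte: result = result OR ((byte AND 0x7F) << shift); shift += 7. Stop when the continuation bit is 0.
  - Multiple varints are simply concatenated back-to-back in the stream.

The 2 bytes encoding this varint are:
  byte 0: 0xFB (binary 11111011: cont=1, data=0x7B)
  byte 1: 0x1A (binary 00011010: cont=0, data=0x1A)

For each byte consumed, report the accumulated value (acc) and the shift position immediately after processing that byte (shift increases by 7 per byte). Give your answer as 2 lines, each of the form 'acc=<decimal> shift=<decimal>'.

Answer: acc=123 shift=7
acc=3451 shift=14

Derivation:
byte 0=0xFB: payload=0x7B=123, contrib = 123<<0 = 123; acc -> 123, shift -> 7
byte 1=0x1A: payload=0x1A=26, contrib = 26<<7 = 3328; acc -> 3451, shift -> 14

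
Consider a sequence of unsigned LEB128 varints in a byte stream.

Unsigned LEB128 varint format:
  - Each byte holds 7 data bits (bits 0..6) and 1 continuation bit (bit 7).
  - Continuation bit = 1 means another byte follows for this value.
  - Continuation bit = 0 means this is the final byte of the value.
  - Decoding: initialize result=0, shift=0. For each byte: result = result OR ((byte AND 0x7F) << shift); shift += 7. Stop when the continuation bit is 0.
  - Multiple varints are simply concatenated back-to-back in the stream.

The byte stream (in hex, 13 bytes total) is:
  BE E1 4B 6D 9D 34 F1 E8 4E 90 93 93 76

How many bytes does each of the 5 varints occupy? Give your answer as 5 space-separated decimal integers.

  byte[0]=0xBE cont=1 payload=0x3E=62: acc |= 62<<0 -> acc=62 shift=7
  byte[1]=0xE1 cont=1 payload=0x61=97: acc |= 97<<7 -> acc=12478 shift=14
  byte[2]=0x4B cont=0 payload=0x4B=75: acc |= 75<<14 -> acc=1241278 shift=21 [end]
Varint 1: bytes[0:3] = BE E1 4B -> value 1241278 (3 byte(s))
  byte[3]=0x6D cont=0 payload=0x6D=109: acc |= 109<<0 -> acc=109 shift=7 [end]
Varint 2: bytes[3:4] = 6D -> value 109 (1 byte(s))
  byte[4]=0x9D cont=1 payload=0x1D=29: acc |= 29<<0 -> acc=29 shift=7
  byte[5]=0x34 cont=0 payload=0x34=52: acc |= 52<<7 -> acc=6685 shift=14 [end]
Varint 3: bytes[4:6] = 9D 34 -> value 6685 (2 byte(s))
  byte[6]=0xF1 cont=1 payload=0x71=113: acc |= 113<<0 -> acc=113 shift=7
  byte[7]=0xE8 cont=1 payload=0x68=104: acc |= 104<<7 -> acc=13425 shift=14
  byte[8]=0x4E cont=0 payload=0x4E=78: acc |= 78<<14 -> acc=1291377 shift=21 [end]
Varint 4: bytes[6:9] = F1 E8 4E -> value 1291377 (3 byte(s))
  byte[9]=0x90 cont=1 payload=0x10=16: acc |= 16<<0 -> acc=16 shift=7
  byte[10]=0x93 cont=1 payload=0x13=19: acc |= 19<<7 -> acc=2448 shift=14
  byte[11]=0x93 cont=1 payload=0x13=19: acc |= 19<<14 -> acc=313744 shift=21
  byte[12]=0x76 cont=0 payload=0x76=118: acc |= 118<<21 -> acc=247777680 shift=28 [end]
Varint 5: bytes[9:13] = 90 93 93 76 -> value 247777680 (4 byte(s))

Answer: 3 1 2 3 4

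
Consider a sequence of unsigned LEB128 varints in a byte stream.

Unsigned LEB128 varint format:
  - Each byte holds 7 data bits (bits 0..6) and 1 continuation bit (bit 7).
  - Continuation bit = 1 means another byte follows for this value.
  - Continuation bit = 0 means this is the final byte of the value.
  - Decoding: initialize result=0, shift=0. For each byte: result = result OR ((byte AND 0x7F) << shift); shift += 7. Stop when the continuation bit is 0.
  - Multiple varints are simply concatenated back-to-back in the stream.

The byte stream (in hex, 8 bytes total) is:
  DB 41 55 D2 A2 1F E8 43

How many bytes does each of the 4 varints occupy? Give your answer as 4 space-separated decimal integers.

Answer: 2 1 3 2

Derivation:
  byte[0]=0xDB cont=1 payload=0x5B=91: acc |= 91<<0 -> acc=91 shift=7
  byte[1]=0x41 cont=0 payload=0x41=65: acc |= 65<<7 -> acc=8411 shift=14 [end]
Varint 1: bytes[0:2] = DB 41 -> value 8411 (2 byte(s))
  byte[2]=0x55 cont=0 payload=0x55=85: acc |= 85<<0 -> acc=85 shift=7 [end]
Varint 2: bytes[2:3] = 55 -> value 85 (1 byte(s))
  byte[3]=0xD2 cont=1 payload=0x52=82: acc |= 82<<0 -> acc=82 shift=7
  byte[4]=0xA2 cont=1 payload=0x22=34: acc |= 34<<7 -> acc=4434 shift=14
  byte[5]=0x1F cont=0 payload=0x1F=31: acc |= 31<<14 -> acc=512338 shift=21 [end]
Varint 3: bytes[3:6] = D2 A2 1F -> value 512338 (3 byte(s))
  byte[6]=0xE8 cont=1 payload=0x68=104: acc |= 104<<0 -> acc=104 shift=7
  byte[7]=0x43 cont=0 payload=0x43=67: acc |= 67<<7 -> acc=8680 shift=14 [end]
Varint 4: bytes[6:8] = E8 43 -> value 8680 (2 byte(s))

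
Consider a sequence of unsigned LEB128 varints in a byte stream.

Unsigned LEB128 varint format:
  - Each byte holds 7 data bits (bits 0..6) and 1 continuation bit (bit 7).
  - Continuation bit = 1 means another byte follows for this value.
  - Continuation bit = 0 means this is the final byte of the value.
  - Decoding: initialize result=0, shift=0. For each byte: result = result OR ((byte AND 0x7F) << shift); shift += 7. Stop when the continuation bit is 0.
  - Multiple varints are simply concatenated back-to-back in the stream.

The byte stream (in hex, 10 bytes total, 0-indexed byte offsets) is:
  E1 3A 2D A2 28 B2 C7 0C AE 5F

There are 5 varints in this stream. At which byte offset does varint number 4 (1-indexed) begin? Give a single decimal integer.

  byte[0]=0xE1 cont=1 payload=0x61=97: acc |= 97<<0 -> acc=97 shift=7
  byte[1]=0x3A cont=0 payload=0x3A=58: acc |= 58<<7 -> acc=7521 shift=14 [end]
Varint 1: bytes[0:2] = E1 3A -> value 7521 (2 byte(s))
  byte[2]=0x2D cont=0 payload=0x2D=45: acc |= 45<<0 -> acc=45 shift=7 [end]
Varint 2: bytes[2:3] = 2D -> value 45 (1 byte(s))
  byte[3]=0xA2 cont=1 payload=0x22=34: acc |= 34<<0 -> acc=34 shift=7
  byte[4]=0x28 cont=0 payload=0x28=40: acc |= 40<<7 -> acc=5154 shift=14 [end]
Varint 3: bytes[3:5] = A2 28 -> value 5154 (2 byte(s))
  byte[5]=0xB2 cont=1 payload=0x32=50: acc |= 50<<0 -> acc=50 shift=7
  byte[6]=0xC7 cont=1 payload=0x47=71: acc |= 71<<7 -> acc=9138 shift=14
  byte[7]=0x0C cont=0 payload=0x0C=12: acc |= 12<<14 -> acc=205746 shift=21 [end]
Varint 4: bytes[5:8] = B2 C7 0C -> value 205746 (3 byte(s))
  byte[8]=0xAE cont=1 payload=0x2E=46: acc |= 46<<0 -> acc=46 shift=7
  byte[9]=0x5F cont=0 payload=0x5F=95: acc |= 95<<7 -> acc=12206 shift=14 [end]
Varint 5: bytes[8:10] = AE 5F -> value 12206 (2 byte(s))

Answer: 5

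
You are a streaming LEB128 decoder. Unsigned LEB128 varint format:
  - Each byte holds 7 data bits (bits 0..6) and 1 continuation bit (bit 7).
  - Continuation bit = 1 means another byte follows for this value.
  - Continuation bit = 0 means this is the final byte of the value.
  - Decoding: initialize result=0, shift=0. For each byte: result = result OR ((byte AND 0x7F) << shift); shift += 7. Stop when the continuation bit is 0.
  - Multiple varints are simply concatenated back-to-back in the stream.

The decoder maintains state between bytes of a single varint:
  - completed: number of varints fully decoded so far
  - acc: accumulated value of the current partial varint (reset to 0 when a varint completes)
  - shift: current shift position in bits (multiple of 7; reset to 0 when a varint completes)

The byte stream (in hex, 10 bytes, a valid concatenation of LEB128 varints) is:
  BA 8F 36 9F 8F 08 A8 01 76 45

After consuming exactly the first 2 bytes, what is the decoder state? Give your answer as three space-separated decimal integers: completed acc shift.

byte[0]=0xBA cont=1 payload=0x3A: acc |= 58<<0 -> completed=0 acc=58 shift=7
byte[1]=0x8F cont=1 payload=0x0F: acc |= 15<<7 -> completed=0 acc=1978 shift=14

Answer: 0 1978 14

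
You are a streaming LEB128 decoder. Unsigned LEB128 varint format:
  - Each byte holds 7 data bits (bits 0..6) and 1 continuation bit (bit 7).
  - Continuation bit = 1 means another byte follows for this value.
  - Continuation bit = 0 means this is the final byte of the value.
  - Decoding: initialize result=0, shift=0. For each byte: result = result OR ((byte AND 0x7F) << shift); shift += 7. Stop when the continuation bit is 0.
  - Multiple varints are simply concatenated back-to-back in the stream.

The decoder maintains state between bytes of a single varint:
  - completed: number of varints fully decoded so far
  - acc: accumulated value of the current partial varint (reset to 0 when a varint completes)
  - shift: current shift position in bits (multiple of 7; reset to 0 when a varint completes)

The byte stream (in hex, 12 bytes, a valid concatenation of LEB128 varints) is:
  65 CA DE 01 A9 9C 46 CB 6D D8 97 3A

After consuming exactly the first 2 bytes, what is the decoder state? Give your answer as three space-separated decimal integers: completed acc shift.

byte[0]=0x65 cont=0 payload=0x65: varint #1 complete (value=101); reset -> completed=1 acc=0 shift=0
byte[1]=0xCA cont=1 payload=0x4A: acc |= 74<<0 -> completed=1 acc=74 shift=7

Answer: 1 74 7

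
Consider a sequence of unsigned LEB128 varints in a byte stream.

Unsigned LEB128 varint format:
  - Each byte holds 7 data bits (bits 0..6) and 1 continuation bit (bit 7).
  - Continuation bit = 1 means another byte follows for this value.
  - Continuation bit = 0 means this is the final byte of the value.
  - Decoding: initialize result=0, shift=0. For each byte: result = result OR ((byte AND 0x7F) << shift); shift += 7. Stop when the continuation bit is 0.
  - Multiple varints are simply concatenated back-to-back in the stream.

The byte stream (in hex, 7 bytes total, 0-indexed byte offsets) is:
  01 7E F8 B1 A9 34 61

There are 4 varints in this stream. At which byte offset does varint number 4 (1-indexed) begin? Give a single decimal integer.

  byte[0]=0x01 cont=0 payload=0x01=1: acc |= 1<<0 -> acc=1 shift=7 [end]
Varint 1: bytes[0:1] = 01 -> value 1 (1 byte(s))
  byte[1]=0x7E cont=0 payload=0x7E=126: acc |= 126<<0 -> acc=126 shift=7 [end]
Varint 2: bytes[1:2] = 7E -> value 126 (1 byte(s))
  byte[2]=0xF8 cont=1 payload=0x78=120: acc |= 120<<0 -> acc=120 shift=7
  byte[3]=0xB1 cont=1 payload=0x31=49: acc |= 49<<7 -> acc=6392 shift=14
  byte[4]=0xA9 cont=1 payload=0x29=41: acc |= 41<<14 -> acc=678136 shift=21
  byte[5]=0x34 cont=0 payload=0x34=52: acc |= 52<<21 -> acc=109730040 shift=28 [end]
Varint 3: bytes[2:6] = F8 B1 A9 34 -> value 109730040 (4 byte(s))
  byte[6]=0x61 cont=0 payload=0x61=97: acc |= 97<<0 -> acc=97 shift=7 [end]
Varint 4: bytes[6:7] = 61 -> value 97 (1 byte(s))

Answer: 6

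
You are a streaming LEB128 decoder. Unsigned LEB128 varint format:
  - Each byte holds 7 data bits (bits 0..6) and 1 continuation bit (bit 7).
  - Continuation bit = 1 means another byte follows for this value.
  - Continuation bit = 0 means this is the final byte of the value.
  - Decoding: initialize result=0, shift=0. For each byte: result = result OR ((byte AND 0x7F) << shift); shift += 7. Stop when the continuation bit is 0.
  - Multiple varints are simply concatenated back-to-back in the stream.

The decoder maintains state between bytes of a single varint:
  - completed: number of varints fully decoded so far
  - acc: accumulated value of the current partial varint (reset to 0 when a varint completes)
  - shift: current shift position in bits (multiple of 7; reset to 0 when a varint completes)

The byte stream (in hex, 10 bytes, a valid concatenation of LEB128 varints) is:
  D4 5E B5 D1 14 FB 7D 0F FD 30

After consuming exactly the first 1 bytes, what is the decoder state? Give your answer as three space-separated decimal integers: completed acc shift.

byte[0]=0xD4 cont=1 payload=0x54: acc |= 84<<0 -> completed=0 acc=84 shift=7

Answer: 0 84 7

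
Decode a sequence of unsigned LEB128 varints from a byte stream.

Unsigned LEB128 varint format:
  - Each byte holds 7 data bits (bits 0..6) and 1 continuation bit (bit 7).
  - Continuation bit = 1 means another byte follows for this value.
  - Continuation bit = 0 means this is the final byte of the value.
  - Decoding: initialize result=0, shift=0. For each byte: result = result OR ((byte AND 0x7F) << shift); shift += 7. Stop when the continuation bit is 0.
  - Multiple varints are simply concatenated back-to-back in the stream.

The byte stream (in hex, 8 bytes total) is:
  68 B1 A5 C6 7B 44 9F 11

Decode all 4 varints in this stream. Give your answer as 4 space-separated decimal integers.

  byte[0]=0x68 cont=0 payload=0x68=104: acc |= 104<<0 -> acc=104 shift=7 [end]
Varint 1: bytes[0:1] = 68 -> value 104 (1 byte(s))
  byte[1]=0xB1 cont=1 payload=0x31=49: acc |= 49<<0 -> acc=49 shift=7
  byte[2]=0xA5 cont=1 payload=0x25=37: acc |= 37<<7 -> acc=4785 shift=14
  byte[3]=0xC6 cont=1 payload=0x46=70: acc |= 70<<14 -> acc=1151665 shift=21
  byte[4]=0x7B cont=0 payload=0x7B=123: acc |= 123<<21 -> acc=259101361 shift=28 [end]
Varint 2: bytes[1:5] = B1 A5 C6 7B -> value 259101361 (4 byte(s))
  byte[5]=0x44 cont=0 payload=0x44=68: acc |= 68<<0 -> acc=68 shift=7 [end]
Varint 3: bytes[5:6] = 44 -> value 68 (1 byte(s))
  byte[6]=0x9F cont=1 payload=0x1F=31: acc |= 31<<0 -> acc=31 shift=7
  byte[7]=0x11 cont=0 payload=0x11=17: acc |= 17<<7 -> acc=2207 shift=14 [end]
Varint 4: bytes[6:8] = 9F 11 -> value 2207 (2 byte(s))

Answer: 104 259101361 68 2207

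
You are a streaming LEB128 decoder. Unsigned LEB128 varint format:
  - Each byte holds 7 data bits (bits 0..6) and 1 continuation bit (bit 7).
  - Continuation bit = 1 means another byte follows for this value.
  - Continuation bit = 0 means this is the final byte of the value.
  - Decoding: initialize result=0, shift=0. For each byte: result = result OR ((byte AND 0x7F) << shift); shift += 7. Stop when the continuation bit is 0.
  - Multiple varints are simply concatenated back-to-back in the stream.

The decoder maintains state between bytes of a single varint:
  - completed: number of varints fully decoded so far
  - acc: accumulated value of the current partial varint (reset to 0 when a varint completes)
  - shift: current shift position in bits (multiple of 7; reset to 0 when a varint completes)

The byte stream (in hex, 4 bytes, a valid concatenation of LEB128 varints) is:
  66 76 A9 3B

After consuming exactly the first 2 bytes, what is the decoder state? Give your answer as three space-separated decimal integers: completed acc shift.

byte[0]=0x66 cont=0 payload=0x66: varint #1 complete (value=102); reset -> completed=1 acc=0 shift=0
byte[1]=0x76 cont=0 payload=0x76: varint #2 complete (value=118); reset -> completed=2 acc=0 shift=0

Answer: 2 0 0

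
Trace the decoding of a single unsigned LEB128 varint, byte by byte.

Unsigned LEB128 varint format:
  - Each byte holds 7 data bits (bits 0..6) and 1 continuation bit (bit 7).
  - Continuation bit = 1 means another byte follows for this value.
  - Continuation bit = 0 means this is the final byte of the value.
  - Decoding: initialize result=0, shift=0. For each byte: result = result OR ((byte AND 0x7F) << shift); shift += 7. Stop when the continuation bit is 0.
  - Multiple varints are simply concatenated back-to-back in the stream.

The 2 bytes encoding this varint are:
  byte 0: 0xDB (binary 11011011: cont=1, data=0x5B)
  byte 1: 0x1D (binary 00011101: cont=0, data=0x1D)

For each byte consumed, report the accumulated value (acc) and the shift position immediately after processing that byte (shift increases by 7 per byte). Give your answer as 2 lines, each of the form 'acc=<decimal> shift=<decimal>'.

byte 0=0xDB: payload=0x5B=91, contrib = 91<<0 = 91; acc -> 91, shift -> 7
byte 1=0x1D: payload=0x1D=29, contrib = 29<<7 = 3712; acc -> 3803, shift -> 14

Answer: acc=91 shift=7
acc=3803 shift=14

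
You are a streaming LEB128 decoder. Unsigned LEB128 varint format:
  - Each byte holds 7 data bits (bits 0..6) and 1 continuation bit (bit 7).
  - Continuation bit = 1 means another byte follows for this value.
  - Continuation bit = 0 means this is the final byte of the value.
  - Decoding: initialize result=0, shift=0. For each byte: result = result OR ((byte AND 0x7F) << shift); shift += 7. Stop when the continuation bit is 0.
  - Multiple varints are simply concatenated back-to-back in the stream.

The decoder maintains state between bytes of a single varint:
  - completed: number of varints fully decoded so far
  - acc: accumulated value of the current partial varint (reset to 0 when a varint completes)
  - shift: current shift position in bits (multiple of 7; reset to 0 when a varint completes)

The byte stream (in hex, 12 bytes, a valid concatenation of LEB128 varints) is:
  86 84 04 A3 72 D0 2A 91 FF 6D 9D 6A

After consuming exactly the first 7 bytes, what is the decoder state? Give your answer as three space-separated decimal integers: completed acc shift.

Answer: 3 0 0

Derivation:
byte[0]=0x86 cont=1 payload=0x06: acc |= 6<<0 -> completed=0 acc=6 shift=7
byte[1]=0x84 cont=1 payload=0x04: acc |= 4<<7 -> completed=0 acc=518 shift=14
byte[2]=0x04 cont=0 payload=0x04: varint #1 complete (value=66054); reset -> completed=1 acc=0 shift=0
byte[3]=0xA3 cont=1 payload=0x23: acc |= 35<<0 -> completed=1 acc=35 shift=7
byte[4]=0x72 cont=0 payload=0x72: varint #2 complete (value=14627); reset -> completed=2 acc=0 shift=0
byte[5]=0xD0 cont=1 payload=0x50: acc |= 80<<0 -> completed=2 acc=80 shift=7
byte[6]=0x2A cont=0 payload=0x2A: varint #3 complete (value=5456); reset -> completed=3 acc=0 shift=0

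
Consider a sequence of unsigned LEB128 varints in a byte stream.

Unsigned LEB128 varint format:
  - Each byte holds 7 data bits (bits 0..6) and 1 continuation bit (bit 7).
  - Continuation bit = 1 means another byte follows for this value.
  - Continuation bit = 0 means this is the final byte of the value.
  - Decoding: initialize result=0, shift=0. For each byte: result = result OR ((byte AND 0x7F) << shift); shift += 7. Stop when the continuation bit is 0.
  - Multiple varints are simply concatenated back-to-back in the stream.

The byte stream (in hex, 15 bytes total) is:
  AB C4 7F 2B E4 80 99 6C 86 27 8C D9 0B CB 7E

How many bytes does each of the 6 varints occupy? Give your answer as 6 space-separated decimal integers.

  byte[0]=0xAB cont=1 payload=0x2B=43: acc |= 43<<0 -> acc=43 shift=7
  byte[1]=0xC4 cont=1 payload=0x44=68: acc |= 68<<7 -> acc=8747 shift=14
  byte[2]=0x7F cont=0 payload=0x7F=127: acc |= 127<<14 -> acc=2089515 shift=21 [end]
Varint 1: bytes[0:3] = AB C4 7F -> value 2089515 (3 byte(s))
  byte[3]=0x2B cont=0 payload=0x2B=43: acc |= 43<<0 -> acc=43 shift=7 [end]
Varint 2: bytes[3:4] = 2B -> value 43 (1 byte(s))
  byte[4]=0xE4 cont=1 payload=0x64=100: acc |= 100<<0 -> acc=100 shift=7
  byte[5]=0x80 cont=1 payload=0x00=0: acc |= 0<<7 -> acc=100 shift=14
  byte[6]=0x99 cont=1 payload=0x19=25: acc |= 25<<14 -> acc=409700 shift=21
  byte[7]=0x6C cont=0 payload=0x6C=108: acc |= 108<<21 -> acc=226902116 shift=28 [end]
Varint 3: bytes[4:8] = E4 80 99 6C -> value 226902116 (4 byte(s))
  byte[8]=0x86 cont=1 payload=0x06=6: acc |= 6<<0 -> acc=6 shift=7
  byte[9]=0x27 cont=0 payload=0x27=39: acc |= 39<<7 -> acc=4998 shift=14 [end]
Varint 4: bytes[8:10] = 86 27 -> value 4998 (2 byte(s))
  byte[10]=0x8C cont=1 payload=0x0C=12: acc |= 12<<0 -> acc=12 shift=7
  byte[11]=0xD9 cont=1 payload=0x59=89: acc |= 89<<7 -> acc=11404 shift=14
  byte[12]=0x0B cont=0 payload=0x0B=11: acc |= 11<<14 -> acc=191628 shift=21 [end]
Varint 5: bytes[10:13] = 8C D9 0B -> value 191628 (3 byte(s))
  byte[13]=0xCB cont=1 payload=0x4B=75: acc |= 75<<0 -> acc=75 shift=7
  byte[14]=0x7E cont=0 payload=0x7E=126: acc |= 126<<7 -> acc=16203 shift=14 [end]
Varint 6: bytes[13:15] = CB 7E -> value 16203 (2 byte(s))

Answer: 3 1 4 2 3 2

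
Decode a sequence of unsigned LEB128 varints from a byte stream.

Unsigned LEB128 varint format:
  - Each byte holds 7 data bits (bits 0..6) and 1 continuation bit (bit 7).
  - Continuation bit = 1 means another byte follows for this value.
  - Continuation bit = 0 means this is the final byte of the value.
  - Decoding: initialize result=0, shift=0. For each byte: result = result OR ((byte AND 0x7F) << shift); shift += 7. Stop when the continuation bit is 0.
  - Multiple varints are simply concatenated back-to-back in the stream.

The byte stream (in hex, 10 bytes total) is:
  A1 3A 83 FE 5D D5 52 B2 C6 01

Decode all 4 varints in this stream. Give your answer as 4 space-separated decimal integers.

Answer: 7457 1539843 10581 25394

Derivation:
  byte[0]=0xA1 cont=1 payload=0x21=33: acc |= 33<<0 -> acc=33 shift=7
  byte[1]=0x3A cont=0 payload=0x3A=58: acc |= 58<<7 -> acc=7457 shift=14 [end]
Varint 1: bytes[0:2] = A1 3A -> value 7457 (2 byte(s))
  byte[2]=0x83 cont=1 payload=0x03=3: acc |= 3<<0 -> acc=3 shift=7
  byte[3]=0xFE cont=1 payload=0x7E=126: acc |= 126<<7 -> acc=16131 shift=14
  byte[4]=0x5D cont=0 payload=0x5D=93: acc |= 93<<14 -> acc=1539843 shift=21 [end]
Varint 2: bytes[2:5] = 83 FE 5D -> value 1539843 (3 byte(s))
  byte[5]=0xD5 cont=1 payload=0x55=85: acc |= 85<<0 -> acc=85 shift=7
  byte[6]=0x52 cont=0 payload=0x52=82: acc |= 82<<7 -> acc=10581 shift=14 [end]
Varint 3: bytes[5:7] = D5 52 -> value 10581 (2 byte(s))
  byte[7]=0xB2 cont=1 payload=0x32=50: acc |= 50<<0 -> acc=50 shift=7
  byte[8]=0xC6 cont=1 payload=0x46=70: acc |= 70<<7 -> acc=9010 shift=14
  byte[9]=0x01 cont=0 payload=0x01=1: acc |= 1<<14 -> acc=25394 shift=21 [end]
Varint 4: bytes[7:10] = B2 C6 01 -> value 25394 (3 byte(s))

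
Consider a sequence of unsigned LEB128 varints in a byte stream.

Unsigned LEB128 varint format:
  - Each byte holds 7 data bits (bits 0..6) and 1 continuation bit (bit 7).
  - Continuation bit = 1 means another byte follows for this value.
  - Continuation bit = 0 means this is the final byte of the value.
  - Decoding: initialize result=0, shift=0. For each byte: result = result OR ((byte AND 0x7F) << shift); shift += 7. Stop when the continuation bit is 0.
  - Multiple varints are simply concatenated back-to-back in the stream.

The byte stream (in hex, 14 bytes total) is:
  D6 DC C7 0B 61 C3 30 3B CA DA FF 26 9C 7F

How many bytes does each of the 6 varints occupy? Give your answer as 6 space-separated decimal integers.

Answer: 4 1 2 1 4 2

Derivation:
  byte[0]=0xD6 cont=1 payload=0x56=86: acc |= 86<<0 -> acc=86 shift=7
  byte[1]=0xDC cont=1 payload=0x5C=92: acc |= 92<<7 -> acc=11862 shift=14
  byte[2]=0xC7 cont=1 payload=0x47=71: acc |= 71<<14 -> acc=1175126 shift=21
  byte[3]=0x0B cont=0 payload=0x0B=11: acc |= 11<<21 -> acc=24243798 shift=28 [end]
Varint 1: bytes[0:4] = D6 DC C7 0B -> value 24243798 (4 byte(s))
  byte[4]=0x61 cont=0 payload=0x61=97: acc |= 97<<0 -> acc=97 shift=7 [end]
Varint 2: bytes[4:5] = 61 -> value 97 (1 byte(s))
  byte[5]=0xC3 cont=1 payload=0x43=67: acc |= 67<<0 -> acc=67 shift=7
  byte[6]=0x30 cont=0 payload=0x30=48: acc |= 48<<7 -> acc=6211 shift=14 [end]
Varint 3: bytes[5:7] = C3 30 -> value 6211 (2 byte(s))
  byte[7]=0x3B cont=0 payload=0x3B=59: acc |= 59<<0 -> acc=59 shift=7 [end]
Varint 4: bytes[7:8] = 3B -> value 59 (1 byte(s))
  byte[8]=0xCA cont=1 payload=0x4A=74: acc |= 74<<0 -> acc=74 shift=7
  byte[9]=0xDA cont=1 payload=0x5A=90: acc |= 90<<7 -> acc=11594 shift=14
  byte[10]=0xFF cont=1 payload=0x7F=127: acc |= 127<<14 -> acc=2092362 shift=21
  byte[11]=0x26 cont=0 payload=0x26=38: acc |= 38<<21 -> acc=81784138 shift=28 [end]
Varint 5: bytes[8:12] = CA DA FF 26 -> value 81784138 (4 byte(s))
  byte[12]=0x9C cont=1 payload=0x1C=28: acc |= 28<<0 -> acc=28 shift=7
  byte[13]=0x7F cont=0 payload=0x7F=127: acc |= 127<<7 -> acc=16284 shift=14 [end]
Varint 6: bytes[12:14] = 9C 7F -> value 16284 (2 byte(s))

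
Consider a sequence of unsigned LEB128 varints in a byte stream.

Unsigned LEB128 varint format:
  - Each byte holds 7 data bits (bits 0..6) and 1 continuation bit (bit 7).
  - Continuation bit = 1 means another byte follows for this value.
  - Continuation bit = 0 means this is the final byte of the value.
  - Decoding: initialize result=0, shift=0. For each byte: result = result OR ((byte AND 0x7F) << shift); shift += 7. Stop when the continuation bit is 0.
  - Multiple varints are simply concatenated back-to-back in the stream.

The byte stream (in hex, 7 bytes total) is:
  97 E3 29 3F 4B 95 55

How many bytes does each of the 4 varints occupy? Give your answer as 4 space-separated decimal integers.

Answer: 3 1 1 2

Derivation:
  byte[0]=0x97 cont=1 payload=0x17=23: acc |= 23<<0 -> acc=23 shift=7
  byte[1]=0xE3 cont=1 payload=0x63=99: acc |= 99<<7 -> acc=12695 shift=14
  byte[2]=0x29 cont=0 payload=0x29=41: acc |= 41<<14 -> acc=684439 shift=21 [end]
Varint 1: bytes[0:3] = 97 E3 29 -> value 684439 (3 byte(s))
  byte[3]=0x3F cont=0 payload=0x3F=63: acc |= 63<<0 -> acc=63 shift=7 [end]
Varint 2: bytes[3:4] = 3F -> value 63 (1 byte(s))
  byte[4]=0x4B cont=0 payload=0x4B=75: acc |= 75<<0 -> acc=75 shift=7 [end]
Varint 3: bytes[4:5] = 4B -> value 75 (1 byte(s))
  byte[5]=0x95 cont=1 payload=0x15=21: acc |= 21<<0 -> acc=21 shift=7
  byte[6]=0x55 cont=0 payload=0x55=85: acc |= 85<<7 -> acc=10901 shift=14 [end]
Varint 4: bytes[5:7] = 95 55 -> value 10901 (2 byte(s))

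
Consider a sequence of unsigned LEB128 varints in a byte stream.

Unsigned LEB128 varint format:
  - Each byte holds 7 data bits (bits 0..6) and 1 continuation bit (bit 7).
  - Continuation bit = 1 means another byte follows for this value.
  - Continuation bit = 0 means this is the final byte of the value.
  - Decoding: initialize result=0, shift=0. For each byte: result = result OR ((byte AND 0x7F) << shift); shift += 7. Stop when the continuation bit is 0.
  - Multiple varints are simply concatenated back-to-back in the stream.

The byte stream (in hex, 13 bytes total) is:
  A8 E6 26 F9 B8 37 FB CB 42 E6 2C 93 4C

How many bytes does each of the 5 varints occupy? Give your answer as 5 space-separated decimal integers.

  byte[0]=0xA8 cont=1 payload=0x28=40: acc |= 40<<0 -> acc=40 shift=7
  byte[1]=0xE6 cont=1 payload=0x66=102: acc |= 102<<7 -> acc=13096 shift=14
  byte[2]=0x26 cont=0 payload=0x26=38: acc |= 38<<14 -> acc=635688 shift=21 [end]
Varint 1: bytes[0:3] = A8 E6 26 -> value 635688 (3 byte(s))
  byte[3]=0xF9 cont=1 payload=0x79=121: acc |= 121<<0 -> acc=121 shift=7
  byte[4]=0xB8 cont=1 payload=0x38=56: acc |= 56<<7 -> acc=7289 shift=14
  byte[5]=0x37 cont=0 payload=0x37=55: acc |= 55<<14 -> acc=908409 shift=21 [end]
Varint 2: bytes[3:6] = F9 B8 37 -> value 908409 (3 byte(s))
  byte[6]=0xFB cont=1 payload=0x7B=123: acc |= 123<<0 -> acc=123 shift=7
  byte[7]=0xCB cont=1 payload=0x4B=75: acc |= 75<<7 -> acc=9723 shift=14
  byte[8]=0x42 cont=0 payload=0x42=66: acc |= 66<<14 -> acc=1091067 shift=21 [end]
Varint 3: bytes[6:9] = FB CB 42 -> value 1091067 (3 byte(s))
  byte[9]=0xE6 cont=1 payload=0x66=102: acc |= 102<<0 -> acc=102 shift=7
  byte[10]=0x2C cont=0 payload=0x2C=44: acc |= 44<<7 -> acc=5734 shift=14 [end]
Varint 4: bytes[9:11] = E6 2C -> value 5734 (2 byte(s))
  byte[11]=0x93 cont=1 payload=0x13=19: acc |= 19<<0 -> acc=19 shift=7
  byte[12]=0x4C cont=0 payload=0x4C=76: acc |= 76<<7 -> acc=9747 shift=14 [end]
Varint 5: bytes[11:13] = 93 4C -> value 9747 (2 byte(s))

Answer: 3 3 3 2 2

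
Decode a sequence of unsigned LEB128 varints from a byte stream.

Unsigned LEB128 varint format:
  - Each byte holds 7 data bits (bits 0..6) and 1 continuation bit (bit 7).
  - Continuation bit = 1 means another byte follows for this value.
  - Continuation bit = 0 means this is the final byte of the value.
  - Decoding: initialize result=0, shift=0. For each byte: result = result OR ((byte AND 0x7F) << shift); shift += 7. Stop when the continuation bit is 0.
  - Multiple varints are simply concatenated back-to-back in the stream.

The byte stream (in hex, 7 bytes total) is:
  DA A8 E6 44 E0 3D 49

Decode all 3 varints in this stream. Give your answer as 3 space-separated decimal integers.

Answer: 144282714 7904 73

Derivation:
  byte[0]=0xDA cont=1 payload=0x5A=90: acc |= 90<<0 -> acc=90 shift=7
  byte[1]=0xA8 cont=1 payload=0x28=40: acc |= 40<<7 -> acc=5210 shift=14
  byte[2]=0xE6 cont=1 payload=0x66=102: acc |= 102<<14 -> acc=1676378 shift=21
  byte[3]=0x44 cont=0 payload=0x44=68: acc |= 68<<21 -> acc=144282714 shift=28 [end]
Varint 1: bytes[0:4] = DA A8 E6 44 -> value 144282714 (4 byte(s))
  byte[4]=0xE0 cont=1 payload=0x60=96: acc |= 96<<0 -> acc=96 shift=7
  byte[5]=0x3D cont=0 payload=0x3D=61: acc |= 61<<7 -> acc=7904 shift=14 [end]
Varint 2: bytes[4:6] = E0 3D -> value 7904 (2 byte(s))
  byte[6]=0x49 cont=0 payload=0x49=73: acc |= 73<<0 -> acc=73 shift=7 [end]
Varint 3: bytes[6:7] = 49 -> value 73 (1 byte(s))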